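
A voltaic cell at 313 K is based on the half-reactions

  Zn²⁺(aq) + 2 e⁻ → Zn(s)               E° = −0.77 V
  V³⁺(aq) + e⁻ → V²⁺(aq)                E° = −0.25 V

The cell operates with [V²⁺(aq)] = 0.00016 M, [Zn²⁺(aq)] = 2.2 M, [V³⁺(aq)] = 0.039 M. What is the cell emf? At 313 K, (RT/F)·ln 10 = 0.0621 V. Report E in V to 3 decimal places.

The V³⁺/V²⁺ couple has the more positive E°, so it is the cathode; Zn²⁺/Zn is the anode.
The standard potential is −0.25 − (−0.77) = +0.52 V and the balanced reaction transfers n = 2 electrons.
For the overall reaction 2 V³⁺(aq) + Zn(s) → 2 V²⁺(aq) + Zn²⁺(aq), Q = ([V²⁺(aq)]^2·[Zn²⁺(aq)]) / [V³⁺(aq)]^2 = 3.7×10^−5, giving log Q = −4.431.
Applying E = E° − (RT ln10/nF)·log Q gives +0.52 − (0.0621/2)(−4.431) = +0.658 V.

+0.658 V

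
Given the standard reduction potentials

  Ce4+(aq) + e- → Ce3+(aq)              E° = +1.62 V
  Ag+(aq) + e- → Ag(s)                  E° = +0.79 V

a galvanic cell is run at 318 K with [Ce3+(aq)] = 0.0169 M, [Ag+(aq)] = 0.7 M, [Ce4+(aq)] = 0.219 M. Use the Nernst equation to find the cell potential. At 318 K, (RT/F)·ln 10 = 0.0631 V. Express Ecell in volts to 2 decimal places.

Ce⁴⁺/Ce³⁺ is reduced (cathode, E° = +1.62 V) and Ag⁺/Ag is oxidized (anode).
E°cell = E°cat − E°an = +1.62 − (+0.79) = +0.83 V; n = 1.
For the overall reaction Ce4+(aq) + Ag(s) → Ce3+(aq) + Ag+(aq), Q = ([Ce3+(aq)]·[Ag+(aq)]) / [Ce4+(aq)] = 0.054, giving log Q = −1.267.
By the Nernst equation, E = +0.83 − (0.0631/1)·(−1.267) = +0.91 V.

+0.91 V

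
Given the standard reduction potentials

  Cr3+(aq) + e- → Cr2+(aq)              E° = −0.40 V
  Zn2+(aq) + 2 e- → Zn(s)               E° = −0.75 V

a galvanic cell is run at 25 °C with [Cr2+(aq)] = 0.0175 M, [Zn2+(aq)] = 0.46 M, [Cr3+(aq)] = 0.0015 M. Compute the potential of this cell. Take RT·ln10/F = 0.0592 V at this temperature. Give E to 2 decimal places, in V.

The Cr³⁺/Cr²⁺ couple has the more positive E°, so it is the cathode; Zn²⁺/Zn is the anode.
E°cell = E°cat − E°an = −0.40 − (−0.75) = +0.35 V; n = 2.
For the overall reaction 2 Cr3+(aq) + Zn(s) → 2 Cr2+(aq) + Zn2+(aq), Q = ([Cr2+(aq)]^2·[Zn2+(aq)]) / [Cr3+(aq)]^2 = 62.6, giving log Q = 1.797.
Applying E = E° − (RT ln10/nF)·log Q gives +0.35 − (0.0592/2)(1.797) = +0.30 V.

+0.30 V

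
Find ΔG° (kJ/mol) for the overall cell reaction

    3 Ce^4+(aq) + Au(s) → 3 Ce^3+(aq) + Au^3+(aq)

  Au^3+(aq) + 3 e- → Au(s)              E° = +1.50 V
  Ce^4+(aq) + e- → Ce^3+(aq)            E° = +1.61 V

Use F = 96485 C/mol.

−31.8 kJ/mol

In the reaction as written Ce^4+(aq) is reduced, so the Ce⁴⁺/Ce³⁺ couple is the cathode and Au³⁺/Au is the anode.
E°cell = +1.61 − (+1.50) = +0.11 V; balancing electrons gives n = 3.
ΔG° = −nFE°cell = −(3)(96485)(+0.11) J/mol = −31.8 kJ/mol.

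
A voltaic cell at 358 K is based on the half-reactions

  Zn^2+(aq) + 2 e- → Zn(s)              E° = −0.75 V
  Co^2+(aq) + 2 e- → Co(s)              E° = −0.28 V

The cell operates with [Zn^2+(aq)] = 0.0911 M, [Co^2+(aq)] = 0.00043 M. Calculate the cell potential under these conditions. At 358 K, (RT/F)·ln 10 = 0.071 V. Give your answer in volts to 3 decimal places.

The Co²⁺/Co couple has the more positive E°, so it is the cathode; Zn²⁺/Zn is the anode.
E°cell = E°cat − E°an = −0.28 − (−0.75) = +0.47 V; n = 2.
The balanced reaction is Co^2+(aq) + Zn(s) → Co(s) + Zn^2+(aq), so Q = [Zn^2+(aq)] / [Co^2+(aq)] = 212 and log Q = 2.326.
By the Nernst equation, E = +0.47 − (0.071/2)·(2.326) = +0.387 V.

+0.387 V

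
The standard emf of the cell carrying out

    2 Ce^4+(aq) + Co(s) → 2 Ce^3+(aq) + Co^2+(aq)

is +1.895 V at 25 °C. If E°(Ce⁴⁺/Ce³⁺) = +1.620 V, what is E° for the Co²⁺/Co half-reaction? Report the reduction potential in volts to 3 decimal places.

−0.275 V

In the reaction as written the Ce⁴⁺/Ce³⁺ couple is reduced (cathode) and Co²⁺/Co is oxidized (anode), so E°cell = E°(Ce⁴⁺/Ce³⁺) − E°(Co²⁺/Co).
E°(Co²⁺/Co) = E°(cathode) − E°cell = +1.620 − (+1.895) = −0.275 V.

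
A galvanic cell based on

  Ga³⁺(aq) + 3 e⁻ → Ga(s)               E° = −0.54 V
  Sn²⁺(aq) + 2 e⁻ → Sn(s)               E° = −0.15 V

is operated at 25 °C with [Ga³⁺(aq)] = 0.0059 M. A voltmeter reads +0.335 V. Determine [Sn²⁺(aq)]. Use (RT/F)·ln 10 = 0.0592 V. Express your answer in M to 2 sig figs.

Sn²⁺/Sn is the cathode (higher E°); E°cell = −0.15 − (−0.54) = +0.39 V with n = 6.
From the Nernst equation, log Q = n(E° − E)/0.0592 = 6·(+0.39 − (+0.335))/0.0592 = 5.574.
Balancing electrons gives 3 Sn²⁺(aq) + 2 Ga(s) → 3 Sn(s) + 2 Ga³⁺(aq); thus Q = [Ga³⁺(aq)]^2 / [Sn²⁺(aq)]^3.
Isolating [Sn²⁺(aq)] in Q = 10^{5.574} yields log [Sn²⁺(aq)] = −3.344, i.e. 0.00045 M.

0.00045 M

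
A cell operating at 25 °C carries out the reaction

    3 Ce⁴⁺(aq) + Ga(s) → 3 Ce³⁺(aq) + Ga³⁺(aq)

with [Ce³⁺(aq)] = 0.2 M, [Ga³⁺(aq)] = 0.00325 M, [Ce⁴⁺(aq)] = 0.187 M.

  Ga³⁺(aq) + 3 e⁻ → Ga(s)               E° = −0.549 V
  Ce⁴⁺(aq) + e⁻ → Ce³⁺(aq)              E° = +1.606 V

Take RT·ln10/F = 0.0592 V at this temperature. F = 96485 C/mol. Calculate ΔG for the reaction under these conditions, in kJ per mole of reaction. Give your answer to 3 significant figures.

−637 kJ/mol

The standard cell potential is +1.606 − (−0.549) = +2.155 V, with n = 3 electrons in the balanced equation.
The reaction quotient is ([Ce³⁺(aq)]^3·[Ga³⁺(aq)]) / [Ce⁴⁺(aq)]^3 = 0.00398; by Nernst, E = +2.155 − (0.0592/3)(−2.401) = +2.2024 V.
ΔG = −nFE = −(3)(96485)(+2.2024) J/mol = −637 kJ/mol.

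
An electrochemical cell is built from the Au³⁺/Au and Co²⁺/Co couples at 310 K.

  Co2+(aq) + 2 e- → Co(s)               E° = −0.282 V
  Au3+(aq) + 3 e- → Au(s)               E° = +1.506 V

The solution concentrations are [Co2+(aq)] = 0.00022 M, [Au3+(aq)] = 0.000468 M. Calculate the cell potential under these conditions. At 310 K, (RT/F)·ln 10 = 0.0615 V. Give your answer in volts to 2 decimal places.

+1.83 V

Since E°(Au³⁺/Au) > E°(Co²⁺/Co), Au³⁺/Au serves as the cathode.
E°cell = E°cat − E°an = +1.506 − (−0.282) = +1.788 V; n = 6.
Balancing gives 2 Au3+(aq) + 3 Co(s) → 2 Au(s) + 3 Co2+(aq); hence Q = [Co2+(aq)]^3 / [Au3+(aq)]^2 = 4.86×10^−5 (log Q = −4.313).
By the Nernst equation, E = +1.788 − (0.0615/6)·(−4.313) = +1.83 V.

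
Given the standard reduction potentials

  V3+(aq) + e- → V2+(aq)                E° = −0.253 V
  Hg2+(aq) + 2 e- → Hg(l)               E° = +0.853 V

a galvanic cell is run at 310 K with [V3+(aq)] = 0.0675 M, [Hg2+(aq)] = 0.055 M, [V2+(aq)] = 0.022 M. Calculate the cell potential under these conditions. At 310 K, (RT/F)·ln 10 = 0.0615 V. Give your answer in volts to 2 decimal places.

+1.04 V

Since E°(Hg²⁺/Hg) > E°(V³⁺/V²⁺), Hg²⁺/Hg serves as the cathode.
The standard potential is +0.853 − (−0.253) = +1.106 V and the balanced reaction transfers n = 2 electrons.
For the overall reaction Hg2+(aq) + 2 V2+(aq) → Hg(l) + 2 V3+(aq), Q = [V3+(aq)]^2 / ([Hg2+(aq)]·[V2+(aq)]^2) = 171, giving log Q = 2.233.
By the Nernst equation, E = +1.106 − (0.0615/2)·(2.233) = +1.04 V.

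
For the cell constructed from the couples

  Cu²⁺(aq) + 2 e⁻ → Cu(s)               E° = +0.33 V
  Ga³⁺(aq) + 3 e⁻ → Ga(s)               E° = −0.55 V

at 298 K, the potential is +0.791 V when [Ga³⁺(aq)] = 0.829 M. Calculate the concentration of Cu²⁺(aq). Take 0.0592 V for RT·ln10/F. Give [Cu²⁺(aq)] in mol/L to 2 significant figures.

0.00087 M

Cu²⁺/Cu is the cathode (higher E°); E°cell = +0.33 − (−0.55) = +0.88 V with n = 6.
From the Nernst equation, log Q = n(E° − E)/0.0592 = 6·(+0.88 − (+0.791))/0.0592 = 9.020.
For 3 Cu²⁺(aq) + 2 Ga(s) → 3 Cu(s) + 2 Ga³⁺(aq), the reaction quotient is Q = [Ga³⁺(aq)]^2 / [Cu²⁺(aq)]^3.
Solving for the unknown gives log [Cu²⁺(aq)] = −3.061, so [Cu²⁺(aq)] ≈ 0.00087 M.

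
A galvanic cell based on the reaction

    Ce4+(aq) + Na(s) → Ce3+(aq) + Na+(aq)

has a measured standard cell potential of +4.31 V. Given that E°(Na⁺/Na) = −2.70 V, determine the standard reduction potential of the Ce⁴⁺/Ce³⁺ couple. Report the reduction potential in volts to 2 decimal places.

In the reaction as written the Ce⁴⁺/Ce³⁺ couple is reduced (cathode) and Na⁺/Na is oxidized (anode), so E°cell = E°(Ce⁴⁺/Ce³⁺) − E°(Na⁺/Na).
E°(Ce⁴⁺/Ce³⁺) = E°cell + E°(anode) = +4.31 + (−2.70) = +1.61 V.

+1.61 V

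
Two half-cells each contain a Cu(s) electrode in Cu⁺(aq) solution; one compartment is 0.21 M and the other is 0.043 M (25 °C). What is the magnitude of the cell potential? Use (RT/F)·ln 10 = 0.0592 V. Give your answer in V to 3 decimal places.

0.041 V

For a concentration cell E°cell = 0, since both electrodes use the same couple.
The compartment with the higher Cu⁺(aq) concentration (0.21 M) acts as the cathode; ions are reduced there and produced at the dilute (0.043 M) anode.
With n = 1, Ecell = −(0.0592/1)·log([dilute]/[conc]) = −(0.0592/1)·log(0.043/0.21) = +0.041 V.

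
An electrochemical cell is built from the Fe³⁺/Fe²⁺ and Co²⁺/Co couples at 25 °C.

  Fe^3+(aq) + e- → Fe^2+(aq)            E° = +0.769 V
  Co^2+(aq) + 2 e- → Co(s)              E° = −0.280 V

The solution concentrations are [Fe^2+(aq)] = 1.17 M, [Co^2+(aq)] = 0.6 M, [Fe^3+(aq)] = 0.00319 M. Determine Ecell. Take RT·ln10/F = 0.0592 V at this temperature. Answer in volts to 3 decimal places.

The Fe³⁺/Fe²⁺ couple has the more positive E°, so it is the cathode; Co²⁺/Co is the anode.
E°cell = +0.769 − (−0.280) = +1.049 V, with n = 2 electrons transferred.
For the overall reaction 2 Fe^3+(aq) + Co(s) → 2 Fe^2+(aq) + Co^2+(aq), Q = ([Fe^2+(aq)]^2·[Co^2+(aq)]) / [Fe^3+(aq)]^2 = 8.07×10^4, giving log Q = 4.907.
E = E° − (0.0592/n)·log Q = +1.049 − (0.0592/2)(4.907) = +0.904 V.

+0.904 V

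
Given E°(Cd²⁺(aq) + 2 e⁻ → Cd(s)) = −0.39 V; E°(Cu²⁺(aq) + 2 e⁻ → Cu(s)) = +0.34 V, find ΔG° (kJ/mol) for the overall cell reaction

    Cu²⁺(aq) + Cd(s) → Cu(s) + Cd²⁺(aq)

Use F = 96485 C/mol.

In the reaction as written Cu²⁺(aq) is reduced, so the Cu²⁺/Cu couple is the cathode and Cd²⁺/Cd is the anode.
E°cell = +0.34 − (−0.39) = +0.73 V; balancing electrons gives n = 2.
ΔG° = −nFE°cell = −(2)(96485)(+0.73) J/mol = −141 kJ/mol.

−141 kJ/mol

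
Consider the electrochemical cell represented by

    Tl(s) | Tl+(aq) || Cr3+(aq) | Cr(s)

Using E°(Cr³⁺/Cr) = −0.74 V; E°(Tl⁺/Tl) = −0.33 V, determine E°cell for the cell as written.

By convention the left-hand electrode in cell notation is the anode (oxidation) and the right-hand electrode is the cathode (reduction).
E°cell = E°(right) − E°(left) = −0.74 − (−0.33) = −0.41 V.
The negative sign shows that, as written, the cell would require an external voltage to drive the reaction.

−0.41 V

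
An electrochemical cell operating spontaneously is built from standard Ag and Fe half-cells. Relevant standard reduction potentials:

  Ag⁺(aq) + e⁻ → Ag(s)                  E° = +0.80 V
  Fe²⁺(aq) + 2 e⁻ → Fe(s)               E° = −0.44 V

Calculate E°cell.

+1.24 V

The Ag⁺/Ag couple has the higher E°, so Ag ion is reduced (cathode) and Fe is oxidized (anode).
E°cell = E°(cathode) − E°(anode) = +0.80 − (−0.44) = +1.24 V.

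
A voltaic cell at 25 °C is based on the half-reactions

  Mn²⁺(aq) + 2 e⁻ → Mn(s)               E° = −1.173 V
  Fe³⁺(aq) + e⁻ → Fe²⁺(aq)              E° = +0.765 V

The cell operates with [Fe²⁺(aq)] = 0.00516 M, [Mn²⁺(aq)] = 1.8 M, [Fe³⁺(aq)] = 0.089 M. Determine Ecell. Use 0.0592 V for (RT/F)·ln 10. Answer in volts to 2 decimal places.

+2.00 V

The Fe³⁺/Fe²⁺ couple has the more positive E°, so it is the cathode; Mn²⁺/Mn is the anode.
The standard potential is +0.765 − (−1.173) = +1.938 V and the balanced reaction transfers n = 2 electrons.
Balancing gives 2 Fe³⁺(aq) + Mn(s) → 2 Fe²⁺(aq) + Mn²⁺(aq); hence Q = ([Fe²⁺(aq)]^2·[Mn²⁺(aq)]) / [Fe³⁺(aq)]^2 = 0.00605 (log Q = −2.218).
E = E° − (0.0592/n)·log Q = +1.938 − (0.0592/2)(−2.218) = +2.00 V.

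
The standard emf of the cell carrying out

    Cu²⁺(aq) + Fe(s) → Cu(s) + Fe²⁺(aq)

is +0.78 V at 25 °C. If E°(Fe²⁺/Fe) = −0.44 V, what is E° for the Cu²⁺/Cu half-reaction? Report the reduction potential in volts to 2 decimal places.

+0.34 V

In the reaction as written the Cu²⁺/Cu couple is reduced (cathode) and Fe²⁺/Fe is oxidized (anode), so E°cell = E°(Cu²⁺/Cu) − E°(Fe²⁺/Fe).
E°(Cu²⁺/Cu) = E°cell + E°(anode) = +0.78 + (−0.44) = +0.34 V.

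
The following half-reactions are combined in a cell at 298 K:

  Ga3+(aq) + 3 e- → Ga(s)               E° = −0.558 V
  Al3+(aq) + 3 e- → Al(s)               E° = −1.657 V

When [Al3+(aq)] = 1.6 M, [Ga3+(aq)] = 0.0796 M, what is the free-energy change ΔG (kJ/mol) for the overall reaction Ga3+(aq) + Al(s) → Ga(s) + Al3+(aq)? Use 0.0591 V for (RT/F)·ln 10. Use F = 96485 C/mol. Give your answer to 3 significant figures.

With Ga³⁺/Ga reduced at the cathode, E°cell = −0.558 − (−1.657) = +1.099 V and n = 3.
The reaction quotient is [Al3+(aq)] / [Ga3+(aq)] = 20.1; by Nernst, E = +1.099 − (0.0591/3)(1.303) = +1.0733 V.
ΔG = −nFE = −(3)(96485)(+1.0733) J/mol = −311 kJ/mol.

−311 kJ/mol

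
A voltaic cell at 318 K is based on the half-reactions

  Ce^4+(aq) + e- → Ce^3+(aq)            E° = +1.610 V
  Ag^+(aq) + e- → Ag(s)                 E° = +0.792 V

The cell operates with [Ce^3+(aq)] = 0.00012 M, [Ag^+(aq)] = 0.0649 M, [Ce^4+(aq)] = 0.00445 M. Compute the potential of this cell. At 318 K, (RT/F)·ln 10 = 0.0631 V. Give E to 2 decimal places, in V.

+0.99 V

Since E°(Ce⁴⁺/Ce³⁺) > E°(Ag⁺/Ag), Ce⁴⁺/Ce³⁺ serves as the cathode.
The standard potential is +1.610 − (+0.792) = +0.818 V and the balanced reaction transfers n = 1 electron.
Balancing gives Ce^4+(aq) + Ag(s) → Ce^3+(aq) + Ag^+(aq); hence Q = ([Ce^3+(aq)]·[Ag^+(aq)]) / [Ce^4+(aq)] = 0.00175 (log Q = −2.757).
By the Nernst equation, E = +0.818 − (0.0631/1)·(−2.757) = +0.99 V.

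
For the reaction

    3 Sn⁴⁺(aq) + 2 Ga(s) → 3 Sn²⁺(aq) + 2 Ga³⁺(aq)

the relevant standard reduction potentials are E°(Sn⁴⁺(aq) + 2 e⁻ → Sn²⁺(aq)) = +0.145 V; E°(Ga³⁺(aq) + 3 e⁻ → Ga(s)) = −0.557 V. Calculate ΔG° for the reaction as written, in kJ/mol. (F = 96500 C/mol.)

−406 kJ/mol

In the reaction as written Sn⁴⁺(aq) is reduced, so the Sn⁴⁺/Sn²⁺ couple is the cathode and Ga³⁺/Ga is the anode.
E°cell = +0.145 − (−0.557) = +0.702 V; balancing electrons gives n = 6.
ΔG° = −nFE°cell = −(6)(96500)(+0.702) J/mol = −406 kJ/mol.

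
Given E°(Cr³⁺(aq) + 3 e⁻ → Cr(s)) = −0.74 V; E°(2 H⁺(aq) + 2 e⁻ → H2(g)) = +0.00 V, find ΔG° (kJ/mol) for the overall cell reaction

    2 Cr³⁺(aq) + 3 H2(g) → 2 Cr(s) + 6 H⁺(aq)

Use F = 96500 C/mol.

+428 kJ/mol

In the reaction as written Cr³⁺(aq) is reduced, so the Cr³⁺/Cr couple is the cathode and 2H⁺/H₂ is the anode.
E°cell = −0.74 − (+0.00) = −0.74 V; balancing electrons gives n = 6.
ΔG° = −nFE°cell = −(6)(96500)(−0.74) J/mol = +428 kJ/mol.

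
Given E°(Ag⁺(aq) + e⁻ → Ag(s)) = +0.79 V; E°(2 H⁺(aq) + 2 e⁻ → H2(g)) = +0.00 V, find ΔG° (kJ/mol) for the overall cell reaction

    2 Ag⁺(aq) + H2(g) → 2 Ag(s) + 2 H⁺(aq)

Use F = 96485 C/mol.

In the reaction as written Ag⁺(aq) is reduced, so the Ag⁺/Ag couple is the cathode and 2H⁺/H₂ is the anode.
E°cell = +0.79 − (+0.00) = +0.79 V; balancing electrons gives n = 2.
ΔG° = −nFE°cell = −(2)(96485)(+0.79) J/mol = −152 kJ/mol.

−152 kJ/mol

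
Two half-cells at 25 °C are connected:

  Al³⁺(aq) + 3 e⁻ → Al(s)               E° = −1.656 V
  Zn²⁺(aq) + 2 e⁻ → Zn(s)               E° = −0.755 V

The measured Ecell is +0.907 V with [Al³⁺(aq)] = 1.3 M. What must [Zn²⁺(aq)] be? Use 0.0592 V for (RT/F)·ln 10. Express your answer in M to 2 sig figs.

1.9 M

Zn²⁺/Zn is the cathode (higher E°); E°cell = −0.755 − (−1.656) = +0.901 V with n = 6.
Rearranging E = E° − (0.0592/n)·log Q gives log Q = 6(+0.901 − (+0.907))/0.0592 = −0.608.
For 3 Zn²⁺(aq) + 2 Al(s) → 3 Zn(s) + 2 Al³⁺(aq), the reaction quotient is Q = [Al³⁺(aq)]^2 / [Zn²⁺(aq)]^3.
Isolating [Zn²⁺(aq)] in Q = 10^{−0.608} yields log [Zn²⁺(aq)] = 0.279, i.e. 1.9 M.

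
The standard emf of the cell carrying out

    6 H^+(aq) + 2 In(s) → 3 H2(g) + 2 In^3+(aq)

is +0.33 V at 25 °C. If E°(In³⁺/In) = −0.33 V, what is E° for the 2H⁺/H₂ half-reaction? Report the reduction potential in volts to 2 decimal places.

In the reaction as written the 2H⁺/H₂ couple is reduced (cathode) and In³⁺/In is oxidized (anode), so E°cell = E°(2H⁺/H₂) − E°(In³⁺/In).
E°(2H⁺/H₂) = E°cell + E°(anode) = +0.33 + (−0.33) = +0.00 V.

+0.00 V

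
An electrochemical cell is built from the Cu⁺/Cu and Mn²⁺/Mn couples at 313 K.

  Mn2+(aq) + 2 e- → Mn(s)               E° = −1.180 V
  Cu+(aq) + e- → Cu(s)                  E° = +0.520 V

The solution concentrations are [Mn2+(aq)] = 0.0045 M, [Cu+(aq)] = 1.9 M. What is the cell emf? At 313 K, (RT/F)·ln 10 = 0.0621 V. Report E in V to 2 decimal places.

Since E°(Cu⁺/Cu) > E°(Mn²⁺/Mn), Cu⁺/Cu serves as the cathode.
E°cell = E°cat − E°an = +0.520 − (−1.180) = +1.700 V; n = 2.
Balancing gives 2 Cu+(aq) + Mn(s) → 2 Cu(s) + Mn2+(aq); hence Q = [Mn2+(aq)] / [Cu+(aq)]^2 = 0.00125 (log Q = −2.904).
Applying E = E° − (RT ln10/nF)·log Q gives +1.700 − (0.0621/2)(−2.904) = +1.79 V.

+1.79 V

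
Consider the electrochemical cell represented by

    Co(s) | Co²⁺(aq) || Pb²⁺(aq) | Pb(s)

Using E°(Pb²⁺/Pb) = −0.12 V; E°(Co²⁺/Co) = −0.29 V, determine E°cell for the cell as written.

+0.17 V

By convention the left-hand electrode in cell notation is the anode (oxidation) and the right-hand electrode is the cathode (reduction).
E°cell = E°(right) − E°(left) = −0.12 − (−0.29) = +0.17 V.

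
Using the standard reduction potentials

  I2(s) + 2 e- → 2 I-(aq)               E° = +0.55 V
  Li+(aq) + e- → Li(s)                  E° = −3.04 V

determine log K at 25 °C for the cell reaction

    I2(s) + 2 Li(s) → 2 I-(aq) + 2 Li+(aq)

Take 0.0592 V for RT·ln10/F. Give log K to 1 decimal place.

log K = 121.3

The I₂/I⁻ couple is reduced (cathode); E°cell = +0.55 − (−3.04) = +3.59 V with n = 2.
At equilibrium E = 0, so log K = nE°cell / 0.0592 = (2)(+3.59) / 0.0592 = 121.3.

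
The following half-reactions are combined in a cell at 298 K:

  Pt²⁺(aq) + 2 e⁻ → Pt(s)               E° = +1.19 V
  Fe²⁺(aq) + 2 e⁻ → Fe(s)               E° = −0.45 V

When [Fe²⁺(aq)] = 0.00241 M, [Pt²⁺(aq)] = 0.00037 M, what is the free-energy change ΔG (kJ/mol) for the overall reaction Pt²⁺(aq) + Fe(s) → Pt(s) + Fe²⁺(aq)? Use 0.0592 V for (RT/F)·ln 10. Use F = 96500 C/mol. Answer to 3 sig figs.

The standard cell potential is +1.19 − (−0.45) = +1.64 V, with n = 2 electrons in the balanced equation.
Q = [Fe²⁺(aq)] / [Pt²⁺(aq)] = 6.51, so log Q = 0.814 and E = +1.64 − (0.0592/2)(0.814) = +1.6159 V.
Finally ΔG = −nFE = −(2)(96500 C/mol)(+1.6159 V) = −312 kJ/mol.

−312 kJ/mol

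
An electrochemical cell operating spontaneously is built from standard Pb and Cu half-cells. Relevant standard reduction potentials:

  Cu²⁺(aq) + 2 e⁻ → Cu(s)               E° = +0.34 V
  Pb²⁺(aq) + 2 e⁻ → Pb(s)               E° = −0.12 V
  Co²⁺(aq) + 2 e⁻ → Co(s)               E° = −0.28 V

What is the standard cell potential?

+0.46 V

The Cu²⁺/Cu couple has the higher E°, so Cu ion is reduced (cathode) and Pb is oxidized (anode).
E°cell = E°(cathode) − E°(anode) = +0.34 − (−0.12) = +0.46 V.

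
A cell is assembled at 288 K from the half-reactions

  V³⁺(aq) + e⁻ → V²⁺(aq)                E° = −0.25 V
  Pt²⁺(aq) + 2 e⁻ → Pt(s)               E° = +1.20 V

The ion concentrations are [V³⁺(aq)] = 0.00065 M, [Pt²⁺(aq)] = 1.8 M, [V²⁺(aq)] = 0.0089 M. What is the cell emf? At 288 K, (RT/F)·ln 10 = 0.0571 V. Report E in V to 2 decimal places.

+1.52 V

Pt²⁺/Pt is reduced (cathode, E° = +1.20 V) and V³⁺/V²⁺ is oxidized (anode).
E°cell = E°cat − E°an = +1.20 − (−0.25) = +1.45 V; n = 2.
The balanced reaction is Pt²⁺(aq) + 2 V²⁺(aq) → Pt(s) + 2 V³⁺(aq), so Q = [V³⁺(aq)]^2 / ([Pt²⁺(aq)]·[V²⁺(aq)]^2) = 0.00296 and log Q = −2.528.
Applying E = E° − (RT ln10/nF)·log Q gives +1.45 − (0.0571/2)(−2.528) = +1.52 V.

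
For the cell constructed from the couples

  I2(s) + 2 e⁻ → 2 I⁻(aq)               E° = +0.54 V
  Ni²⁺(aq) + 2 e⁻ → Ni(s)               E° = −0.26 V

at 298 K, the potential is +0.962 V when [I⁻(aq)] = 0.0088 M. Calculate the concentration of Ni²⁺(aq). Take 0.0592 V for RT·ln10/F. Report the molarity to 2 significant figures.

With I₂/I⁻ at the cathode and Ni²⁺/Ni at the anode, E°cell = +0.54 − (−0.26) = +0.80 V (n = 2).
Rearranging E = E° − (0.0592/n)·log Q gives log Q = 2(+0.80 − (+0.962))/0.0592 = −5.473.
For I2(s) + Ni(s) → 2 I⁻(aq) + Ni²⁺(aq), the reaction quotient is Q = [I⁻(aq)]^2·[Ni²⁺(aq)].
Substituting the known concentrations and solving, log [Ni²⁺(aq)] = −1.362 and [Ni²⁺(aq)] = 0.043 M.

0.043 M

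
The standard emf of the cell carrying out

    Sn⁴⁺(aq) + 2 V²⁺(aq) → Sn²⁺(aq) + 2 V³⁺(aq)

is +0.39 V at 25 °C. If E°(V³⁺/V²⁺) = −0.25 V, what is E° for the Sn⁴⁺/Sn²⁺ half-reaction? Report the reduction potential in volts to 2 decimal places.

In the reaction as written the Sn⁴⁺/Sn²⁺ couple is reduced (cathode) and V³⁺/V²⁺ is oxidized (anode), so E°cell = E°(Sn⁴⁺/Sn²⁺) − E°(V³⁺/V²⁺).
E°(Sn⁴⁺/Sn²⁺) = E°cell + E°(anode) = +0.39 + (−0.25) = +0.14 V.

+0.14 V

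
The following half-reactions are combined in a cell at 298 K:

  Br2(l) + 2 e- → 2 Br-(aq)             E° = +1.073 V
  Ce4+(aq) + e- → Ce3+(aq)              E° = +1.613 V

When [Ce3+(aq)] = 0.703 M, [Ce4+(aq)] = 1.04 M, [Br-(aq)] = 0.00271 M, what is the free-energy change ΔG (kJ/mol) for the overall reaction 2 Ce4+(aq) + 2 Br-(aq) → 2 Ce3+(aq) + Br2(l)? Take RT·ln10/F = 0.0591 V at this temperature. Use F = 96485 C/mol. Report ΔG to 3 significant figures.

The standard cell potential is +1.613 − (+1.073) = +0.540 V, with n = 2 electrons in the balanced equation.
Q = [Ce3+(aq)]^2 / ([Ce4+(aq)]^2·[Br-(aq)]^2) = 6.22×10^4, so log Q = 4.794 and E = +0.540 − (0.0591/2)(4.794) = +0.3983 V.
Finally ΔG = −nFE = −(2)(96485 C/mol)(+0.3983 V) = −76.9 kJ/mol.

−76.9 kJ/mol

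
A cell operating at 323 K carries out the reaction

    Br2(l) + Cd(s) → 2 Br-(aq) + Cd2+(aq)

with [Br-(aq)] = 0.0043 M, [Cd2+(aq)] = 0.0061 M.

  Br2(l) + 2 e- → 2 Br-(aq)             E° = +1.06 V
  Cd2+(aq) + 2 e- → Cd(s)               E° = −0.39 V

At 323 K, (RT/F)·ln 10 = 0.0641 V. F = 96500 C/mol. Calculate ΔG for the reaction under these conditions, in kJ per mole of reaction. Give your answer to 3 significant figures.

The standard cell potential is +1.06 − (−0.39) = +1.45 V, with n = 2 electrons in the balanced equation.
Here Q = [Br-(aq)]^2·[Cd2+(aq)] = 1.13×10^−7 (log Q = −6.948), giving E = +1.45 − (0.0641/2)·(−6.948) = +1.6727 V.
Finally ΔG = −nFE = −(2)(96500 C/mol)(+1.6727 V) = −323 kJ/mol.

−323 kJ/mol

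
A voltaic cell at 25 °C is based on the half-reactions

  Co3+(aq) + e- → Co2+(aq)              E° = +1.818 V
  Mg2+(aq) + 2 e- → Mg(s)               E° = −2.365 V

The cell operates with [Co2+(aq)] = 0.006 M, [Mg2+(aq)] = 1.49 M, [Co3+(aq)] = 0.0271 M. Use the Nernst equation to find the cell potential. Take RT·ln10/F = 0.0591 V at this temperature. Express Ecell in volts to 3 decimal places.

Since E°(Co³⁺/Co²⁺) > E°(Mg²⁺/Mg), Co³⁺/Co²⁺ serves as the cathode.
E°cell = +1.818 − (−2.365) = +4.183 V, with n = 2 electrons transferred.
Balancing gives 2 Co3+(aq) + Mg(s) → 2 Co2+(aq) + Mg2+(aq); hence Q = ([Co2+(aq)]^2·[Mg2+(aq)]) / [Co3+(aq)]^2 = 0.073 (log Q = −1.136).
By the Nernst equation, E = +4.183 − (0.0591/2)·(−1.136) = +4.217 V.

+4.217 V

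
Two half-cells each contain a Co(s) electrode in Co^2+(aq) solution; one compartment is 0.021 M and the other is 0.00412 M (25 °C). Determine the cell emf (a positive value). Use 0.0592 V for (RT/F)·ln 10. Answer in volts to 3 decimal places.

For a concentration cell E°cell = 0, since both electrodes use the same couple.
The compartment with the higher Co^2+(aq) concentration (0.021 M) acts as the cathode; ions are reduced there and produced at the dilute (0.00412 M) anode.
With n = 2, Ecell = −(0.0592/2)·log([dilute]/[conc]) = −(0.0592/2)·log(0.00412/0.021) = +0.021 V.

0.021 V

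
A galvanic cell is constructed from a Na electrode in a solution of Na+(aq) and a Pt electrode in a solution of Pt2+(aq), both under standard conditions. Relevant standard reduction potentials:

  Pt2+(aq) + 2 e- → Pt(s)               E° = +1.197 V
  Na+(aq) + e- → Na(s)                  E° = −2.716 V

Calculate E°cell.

+3.913 V

Of the two couples in this cell, the one with the more positive reduction potential is reduced at the cathode: here that is Pt²⁺/Pt (+1.197 V); Na⁺/Na (−2.716 V) is the anode.
E°cell = E°(cathode) − E°(anode) = +1.197 − (−2.716) = +3.913 V.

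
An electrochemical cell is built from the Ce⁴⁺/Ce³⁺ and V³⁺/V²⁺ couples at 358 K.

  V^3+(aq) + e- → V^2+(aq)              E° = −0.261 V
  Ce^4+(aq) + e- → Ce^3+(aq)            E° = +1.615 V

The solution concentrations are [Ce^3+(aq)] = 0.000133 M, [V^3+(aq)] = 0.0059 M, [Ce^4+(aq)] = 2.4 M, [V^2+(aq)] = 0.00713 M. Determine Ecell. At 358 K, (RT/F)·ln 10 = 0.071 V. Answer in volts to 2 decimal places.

The Ce⁴⁺/Ce³⁺ couple has the more positive E°, so it is the cathode; V³⁺/V²⁺ is the anode.
The standard potential is +1.615 − (−0.261) = +1.876 V and the balanced reaction transfers n = 1 electron.
Balancing gives Ce^4+(aq) + V^2+(aq) → Ce^3+(aq) + V^3+(aq); hence Q = ([Ce^3+(aq)]·[V^3+(aq)]) / ([Ce^4+(aq)]·[V^2+(aq)]) = 4.59×10^−5 (log Q = −4.339).
By the Nernst equation, E = +1.876 − (0.071/1)·(−4.339) = +2.18 V.

+2.18 V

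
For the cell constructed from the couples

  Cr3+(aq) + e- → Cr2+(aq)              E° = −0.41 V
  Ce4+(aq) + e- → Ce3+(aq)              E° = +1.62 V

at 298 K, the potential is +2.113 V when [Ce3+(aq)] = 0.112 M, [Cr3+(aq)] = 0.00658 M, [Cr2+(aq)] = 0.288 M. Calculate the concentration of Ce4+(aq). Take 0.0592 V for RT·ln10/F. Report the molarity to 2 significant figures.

With Ce⁴⁺/Ce³⁺ at the cathode and Cr³⁺/Cr²⁺ at the anode, E°cell = +1.62 − (−0.41) = +2.03 V (n = 1).
Rearranging E = E° − (0.0592/n)·log Q gives log Q = 1(+2.03 − (+2.113))/0.0592 = −1.402.
Balancing electrons gives Ce4+(aq) + Cr2+(aq) → Ce3+(aq) + Cr3+(aq); thus Q = ([Ce3+(aq)]·[Cr3+(aq)]) / ([Ce4+(aq)]·[Cr2+(aq)]).
Solving for the unknown gives log [Ce4+(aq)] = −1.190, so [Ce4+(aq)] ≈ 0.065 M.

0.065 M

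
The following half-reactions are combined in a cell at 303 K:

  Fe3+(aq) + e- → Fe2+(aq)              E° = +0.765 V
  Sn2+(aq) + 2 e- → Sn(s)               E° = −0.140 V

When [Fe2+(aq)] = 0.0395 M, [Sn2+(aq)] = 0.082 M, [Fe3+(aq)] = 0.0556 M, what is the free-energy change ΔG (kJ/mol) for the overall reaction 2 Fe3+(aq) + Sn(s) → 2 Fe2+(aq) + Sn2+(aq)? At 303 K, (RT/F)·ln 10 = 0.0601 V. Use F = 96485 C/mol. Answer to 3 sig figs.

−183 kJ/mol

With Fe³⁺/Fe²⁺ reduced at the cathode, E°cell = +0.765 − (−0.140) = +0.905 V and n = 2.
The reaction quotient is ([Fe2+(aq)]^2·[Sn2+(aq)]) / [Fe3+(aq)]^2 = 0.0414; by Nernst, E = +0.905 − (0.0601/2)(−1.383) = +0.9466 V.
Finally ΔG = −nFE = −(2)(96485 C/mol)(+0.9466 V) = −183 kJ/mol.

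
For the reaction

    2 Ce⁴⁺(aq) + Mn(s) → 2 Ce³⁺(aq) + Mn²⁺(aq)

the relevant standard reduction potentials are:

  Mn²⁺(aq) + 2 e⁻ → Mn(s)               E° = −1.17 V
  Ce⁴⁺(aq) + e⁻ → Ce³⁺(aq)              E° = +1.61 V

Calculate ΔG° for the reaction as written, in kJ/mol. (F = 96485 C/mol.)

In the reaction as written Ce⁴⁺(aq) is reduced, so the Ce⁴⁺/Ce³⁺ couple is the cathode and Mn²⁺/Mn is the anode.
E°cell = +1.61 − (−1.17) = +2.78 V; balancing electrons gives n = 2.
ΔG° = −nFE°cell = −(2)(96485)(+2.78) J/mol = −536 kJ/mol.

−536 kJ/mol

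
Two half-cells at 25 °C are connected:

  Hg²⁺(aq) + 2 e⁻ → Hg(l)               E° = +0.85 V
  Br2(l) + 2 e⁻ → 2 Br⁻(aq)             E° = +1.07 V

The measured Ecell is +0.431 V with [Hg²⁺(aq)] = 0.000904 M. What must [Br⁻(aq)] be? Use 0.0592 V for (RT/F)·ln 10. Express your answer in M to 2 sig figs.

The Br₂/Br⁻ couple has the larger reduction potential, so it is the cathode: E°cell = +1.07 − (+0.85) = +0.22 V and n = 2.
Since E = E° − (0.0592/n)·log Q, log Q = n(E° − E)/0.0592 = −7.128.
Balancing electrons gives Br2(l) + Hg(l) → 2 Br⁻(aq) + Hg²⁺(aq); thus Q = [Br⁻(aq)]^2·[Hg²⁺(aq)].
Solving for the unknown gives log [Br⁻(aq)] = −2.042, so [Br⁻(aq)] ≈ 0.0091 M.

0.0091 M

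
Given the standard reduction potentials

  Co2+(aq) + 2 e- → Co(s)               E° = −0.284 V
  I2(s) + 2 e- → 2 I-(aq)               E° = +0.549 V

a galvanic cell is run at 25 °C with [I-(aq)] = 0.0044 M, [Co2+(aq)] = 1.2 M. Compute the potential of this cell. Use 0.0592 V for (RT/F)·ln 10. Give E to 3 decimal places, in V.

+0.970 V

Since E°(I₂/I⁻) > E°(Co²⁺/Co), I₂/I⁻ serves as the cathode.
E°cell = +0.549 − (−0.284) = +0.833 V, with n = 2 electrons transferred.
For the overall reaction I2(s) + Co(s) → 2 I-(aq) + Co2+(aq), Q = [I-(aq)]^2·[Co2+(aq)] = 2.32×10^−5, giving log Q = −4.634.
E = E° − (0.0592/n)·log Q = +0.833 − (0.0592/2)(−4.634) = +0.970 V.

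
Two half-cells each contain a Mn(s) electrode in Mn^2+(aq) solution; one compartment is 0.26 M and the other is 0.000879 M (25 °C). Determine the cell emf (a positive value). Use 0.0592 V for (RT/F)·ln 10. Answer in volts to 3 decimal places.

For a concentration cell E°cell = 0, since both electrodes use the same couple.
The compartment with the higher Mn^2+(aq) concentration (0.26 M) acts as the cathode; ions are reduced there and produced at the dilute (0.000879 M) anode.
With n = 2, Ecell = −(0.0592/2)·log([dilute]/[conc]) = −(0.0592/2)·log(0.000879/0.26) = +0.073 V.

0.073 V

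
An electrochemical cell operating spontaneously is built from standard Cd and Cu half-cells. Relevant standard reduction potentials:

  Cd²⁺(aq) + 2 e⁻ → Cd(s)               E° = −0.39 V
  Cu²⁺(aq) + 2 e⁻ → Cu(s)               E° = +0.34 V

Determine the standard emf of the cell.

Of the two couples in this cell, the one with the more positive reduction potential is reduced at the cathode: here that is Cu²⁺/Cu (+0.34 V); Cd²⁺/Cd (−0.39 V) is the anode.
E°cell = E°(cathode) − E°(anode) = +0.34 − (−0.39) = +0.73 V.

+0.73 V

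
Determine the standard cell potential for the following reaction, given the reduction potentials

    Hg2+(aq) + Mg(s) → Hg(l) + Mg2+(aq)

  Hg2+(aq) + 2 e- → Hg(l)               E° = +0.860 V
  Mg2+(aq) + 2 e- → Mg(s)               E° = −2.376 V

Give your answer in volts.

In the reaction as written, Hg2+(aq) is reduced (cathode) and Mg2+(aq) is produced by oxidation at the anode.
E°cell = E°(cathode) − E°(anode) = +0.860 − (−2.376) = +3.236 V.
The positive value indicates the reaction is spontaneous as written.

+3.236 V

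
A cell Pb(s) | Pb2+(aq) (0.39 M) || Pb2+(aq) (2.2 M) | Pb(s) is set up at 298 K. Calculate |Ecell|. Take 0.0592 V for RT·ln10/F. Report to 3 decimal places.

For a concentration cell E°cell = 0, since both electrodes use the same couple.
The compartment with the higher Pb2+(aq) concentration (2.2 M) acts as the cathode; ions are reduced there and produced at the dilute (0.39 M) anode.
With n = 2, Ecell = −(0.0592/2)·log([dilute]/[conc]) = −(0.0592/2)·log(0.39/2.2) = +0.022 V.

0.022 V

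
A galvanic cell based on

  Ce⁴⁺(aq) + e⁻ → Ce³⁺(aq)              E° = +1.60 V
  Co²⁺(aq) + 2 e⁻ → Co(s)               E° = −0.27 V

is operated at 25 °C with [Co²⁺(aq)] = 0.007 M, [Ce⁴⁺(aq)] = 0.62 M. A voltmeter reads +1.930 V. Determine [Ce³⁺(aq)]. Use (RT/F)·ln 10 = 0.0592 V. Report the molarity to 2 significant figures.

0.72 M

With Ce⁴⁺/Ce³⁺ at the cathode and Co²⁺/Co at the anode, E°cell = +1.60 − (−0.27) = +1.87 V (n = 2).
Rearranging E = E° − (0.0592/n)·log Q gives log Q = 2(+1.87 − (+1.930))/0.0592 = −2.027.
Balancing electrons gives 2 Ce⁴⁺(aq) + Co(s) → 2 Ce³⁺(aq) + Co²⁺(aq); thus Q = ([Ce³⁺(aq)]^2·[Co²⁺(aq)]) / [Ce⁴⁺(aq)]^2.
Solving for the unknown gives log [Ce³⁺(aq)] = −0.144, so [Ce³⁺(aq)] ≈ 0.72 M.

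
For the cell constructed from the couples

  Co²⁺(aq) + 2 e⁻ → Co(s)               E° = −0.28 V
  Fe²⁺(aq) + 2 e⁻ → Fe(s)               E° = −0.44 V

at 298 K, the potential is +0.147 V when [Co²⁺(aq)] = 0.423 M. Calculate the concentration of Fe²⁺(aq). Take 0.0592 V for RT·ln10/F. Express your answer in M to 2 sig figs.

1.2 M

With Co²⁺/Co at the cathode and Fe²⁺/Fe at the anode, E°cell = −0.28 − (−0.44) = +0.16 V (n = 2).
Since E = E° − (0.0592/n)·log Q, log Q = n(E° − E)/0.0592 = 0.439.
Balancing electrons gives Co²⁺(aq) + Fe(s) → Co(s) + Fe²⁺(aq); thus Q = [Fe²⁺(aq)] / [Co²⁺(aq)].
Substituting the known concentrations and solving, log [Fe²⁺(aq)] = 0.065 and [Fe²⁺(aq)] = 1.2 M.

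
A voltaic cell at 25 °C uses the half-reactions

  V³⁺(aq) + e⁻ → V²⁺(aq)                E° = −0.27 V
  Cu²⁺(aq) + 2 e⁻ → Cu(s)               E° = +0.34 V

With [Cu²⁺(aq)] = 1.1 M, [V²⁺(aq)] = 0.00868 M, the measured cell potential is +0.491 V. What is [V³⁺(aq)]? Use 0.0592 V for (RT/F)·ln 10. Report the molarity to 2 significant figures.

With Cu²⁺/Cu at the cathode and V³⁺/V²⁺ at the anode, E°cell = +0.34 − (−0.27) = +0.61 V (n = 2).
From the Nernst equation, log Q = n(E° − E)/0.0592 = 2·(+0.61 − (+0.491))/0.0592 = 4.020.
For Cu²⁺(aq) + 2 V²⁺(aq) → Cu(s) + 2 V³⁺(aq), the reaction quotient is Q = [V³⁺(aq)]^2 / ([Cu²⁺(aq)]·[V²⁺(aq)]^2).
Isolating [V³⁺(aq)] in Q = 10^{4.020} yields log [V³⁺(aq)] = −0.031, i.e. 0.93 M.

0.93 M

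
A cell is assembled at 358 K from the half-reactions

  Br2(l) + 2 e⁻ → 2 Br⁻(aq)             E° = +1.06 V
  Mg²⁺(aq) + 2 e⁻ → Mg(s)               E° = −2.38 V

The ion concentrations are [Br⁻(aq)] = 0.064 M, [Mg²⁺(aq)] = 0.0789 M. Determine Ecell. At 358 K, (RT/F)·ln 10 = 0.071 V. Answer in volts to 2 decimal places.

The Br₂/Br⁻ couple has the more positive E°, so it is the cathode; Mg²⁺/Mg is the anode.
The standard potential is +1.06 − (−2.38) = +3.44 V and the balanced reaction transfers n = 2 electrons.
For the overall reaction Br2(l) + Mg(s) → 2 Br⁻(aq) + Mg²⁺(aq), Q = [Br⁻(aq)]^2·[Mg²⁺(aq)] = 0.000323, giving log Q = −3.491.
By the Nernst equation, E = +3.44 − (0.071/2)·(−3.491) = +3.56 V.

+3.56 V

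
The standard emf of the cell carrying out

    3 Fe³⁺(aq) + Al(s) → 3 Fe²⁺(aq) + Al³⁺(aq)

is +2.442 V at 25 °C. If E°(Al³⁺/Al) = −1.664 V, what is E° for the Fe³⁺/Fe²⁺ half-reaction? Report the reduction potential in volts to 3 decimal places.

+0.778 V

In the reaction as written the Fe³⁺/Fe²⁺ couple is reduced (cathode) and Al³⁺/Al is oxidized (anode), so E°cell = E°(Fe³⁺/Fe²⁺) − E°(Al³⁺/Al).
E°(Fe³⁺/Fe²⁺) = E°cell + E°(anode) = +2.442 + (−1.664) = +0.778 V.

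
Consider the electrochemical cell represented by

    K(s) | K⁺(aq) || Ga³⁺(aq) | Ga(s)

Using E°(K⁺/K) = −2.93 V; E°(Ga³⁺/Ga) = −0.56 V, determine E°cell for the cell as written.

+2.37 V

By convention the left-hand electrode in cell notation is the anode (oxidation) and the right-hand electrode is the cathode (reduction).
E°cell = E°(right) − E°(left) = −0.56 − (−2.93) = +2.37 V.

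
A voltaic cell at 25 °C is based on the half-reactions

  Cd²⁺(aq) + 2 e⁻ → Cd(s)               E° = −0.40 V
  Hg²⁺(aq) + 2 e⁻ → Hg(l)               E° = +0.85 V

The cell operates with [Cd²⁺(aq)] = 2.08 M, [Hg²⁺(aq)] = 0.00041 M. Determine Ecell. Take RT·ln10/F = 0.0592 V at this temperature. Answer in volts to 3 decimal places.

Hg²⁺/Hg is reduced (cathode, E° = +0.85 V) and Cd²⁺/Cd is oxidized (anode).
E°cell = +0.85 − (−0.40) = +1.25 V, with n = 2 electrons transferred.
The balanced reaction is Hg²⁺(aq) + Cd(s) → Hg(l) + Cd²⁺(aq), so Q = [Cd²⁺(aq)] / [Hg²⁺(aq)] = 5.07×10^3 and log Q = 3.705.
E = E° − (0.0592/n)·log Q = +1.25 − (0.0592/2)(3.705) = +1.140 V.

+1.140 V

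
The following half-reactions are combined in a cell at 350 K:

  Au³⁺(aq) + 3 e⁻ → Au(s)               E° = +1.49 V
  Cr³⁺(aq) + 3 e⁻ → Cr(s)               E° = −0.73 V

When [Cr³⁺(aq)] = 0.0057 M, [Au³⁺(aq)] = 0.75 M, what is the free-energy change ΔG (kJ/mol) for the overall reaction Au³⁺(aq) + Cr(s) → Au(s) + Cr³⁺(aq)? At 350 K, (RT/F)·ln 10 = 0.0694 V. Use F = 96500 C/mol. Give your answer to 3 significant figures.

−657 kJ/mol

The standard cell potential is +1.49 − (−0.73) = +2.22 V, with n = 3 electrons in the balanced equation.
Here Q = [Cr³⁺(aq)] / [Au³⁺(aq)] = 0.0076 (log Q = −2.119), giving E = +2.22 − (0.0694/3)·(−2.119) = +2.2690 V.
Then ΔG = −nFE = −3 × 96500 × +2.2690 J/mol = −657 kJ/mol.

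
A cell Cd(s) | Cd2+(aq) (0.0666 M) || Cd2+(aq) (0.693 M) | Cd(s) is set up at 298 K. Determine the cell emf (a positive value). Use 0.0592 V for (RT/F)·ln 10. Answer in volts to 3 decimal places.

0.030 V

For a concentration cell E°cell = 0, since both electrodes use the same couple.
The compartment with the higher Cd2+(aq) concentration (0.693 M) acts as the cathode; ions are reduced there and produced at the dilute (0.0666 M) anode.
With n = 2, Ecell = −(0.0592/2)·log([dilute]/[conc]) = −(0.0592/2)·log(0.0666/0.693) = +0.030 V.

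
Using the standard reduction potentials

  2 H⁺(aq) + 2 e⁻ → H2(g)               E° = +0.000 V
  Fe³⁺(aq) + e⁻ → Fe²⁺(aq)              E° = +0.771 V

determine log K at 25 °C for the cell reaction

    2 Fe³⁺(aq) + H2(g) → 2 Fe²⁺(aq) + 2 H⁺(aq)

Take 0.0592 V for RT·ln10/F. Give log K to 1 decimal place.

log K = 26.0

The Fe³⁺/Fe²⁺ couple is reduced (cathode); E°cell = +0.771 − (+0.000) = +0.771 V with n = 2.
At equilibrium E = 0, so log K = nE°cell / 0.0592 = (2)(+0.771) / 0.0592 = 26.0.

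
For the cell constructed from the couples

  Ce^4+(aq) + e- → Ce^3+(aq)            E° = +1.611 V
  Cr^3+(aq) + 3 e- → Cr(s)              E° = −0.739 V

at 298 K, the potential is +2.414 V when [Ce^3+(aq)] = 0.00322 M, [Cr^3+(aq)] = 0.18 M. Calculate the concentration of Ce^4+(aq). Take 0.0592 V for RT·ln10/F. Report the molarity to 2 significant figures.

Ce⁴⁺/Ce³⁺ is the cathode (higher E°); E°cell = +1.611 − (−0.739) = +2.350 V with n = 3.
Since E = E° − (0.0592/n)·log Q, log Q = n(E° − E)/0.0592 = −3.243.
For 3 Ce^4+(aq) + Cr(s) → 3 Ce^3+(aq) + Cr^3+(aq), the reaction quotient is Q = ([Ce^3+(aq)]^3·[Cr^3+(aq)]) / [Ce^4+(aq)]^3.
Isolating [Ce^4+(aq)] in Q = 10^{−3.243} yields log [Ce^4+(aq)] = −1.659, i.e. 0.022 M.

0.022 M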